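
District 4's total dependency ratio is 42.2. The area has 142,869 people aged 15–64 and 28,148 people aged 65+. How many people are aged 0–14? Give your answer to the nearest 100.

Total dependency ratio = (youth + elderly) / working-age × 100
42.2 = (Y + 28,148) / 142,869 × 100
⇒ 32,100

Aged 0–14: 32,100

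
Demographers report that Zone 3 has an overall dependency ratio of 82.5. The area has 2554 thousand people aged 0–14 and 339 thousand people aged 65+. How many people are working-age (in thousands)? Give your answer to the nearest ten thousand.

Total dependency ratio = (youth + elderly) / working-age × 100
82.5 = (2554 + 339) / W × 100
⇒ 3510

Working-age: 3510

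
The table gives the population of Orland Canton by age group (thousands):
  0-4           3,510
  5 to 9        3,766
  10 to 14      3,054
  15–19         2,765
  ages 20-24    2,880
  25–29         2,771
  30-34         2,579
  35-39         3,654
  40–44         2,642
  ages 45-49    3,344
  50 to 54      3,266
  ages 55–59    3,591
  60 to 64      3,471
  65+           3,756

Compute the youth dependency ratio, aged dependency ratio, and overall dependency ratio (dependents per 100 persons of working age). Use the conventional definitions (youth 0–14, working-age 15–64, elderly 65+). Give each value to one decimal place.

0–14: 3,510 + 3,766 + 3,054 = 10,330
15–64: 2,765 + 2,880 + 2,771 + 2,579 + 3,654 + 2,642 + 3,344 + 3,266 + 3,591 + 3,471 = 30,963
65+: 3,756
Youth dependency ratio = 10,330 / 30,963 × 100 = 33.4
Old-age dependency ratio = 3,756 / 30,963 × 100 = 12.1
Total dependency ratio = (10,330 + 3,756) / 30,963 × 100 = 14,086 / 30,963 × 100 = 45.5

Youth dependency ratio: 33.4
Old-age dependency ratio: 12.1
Total dependency ratio: 45.5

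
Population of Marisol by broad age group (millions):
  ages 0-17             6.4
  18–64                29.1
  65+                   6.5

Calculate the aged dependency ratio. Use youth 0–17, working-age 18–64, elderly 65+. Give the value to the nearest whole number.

Old-age dependency ratio: 22

Old-age dependency ratio = 6.5 / 29.1 × 100 = 22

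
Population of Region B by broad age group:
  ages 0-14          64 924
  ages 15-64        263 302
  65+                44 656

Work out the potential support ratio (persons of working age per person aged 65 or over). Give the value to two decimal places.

Potential support ratio = 263 302 / 44 656 = 5.90

Potential support ratio: 5.90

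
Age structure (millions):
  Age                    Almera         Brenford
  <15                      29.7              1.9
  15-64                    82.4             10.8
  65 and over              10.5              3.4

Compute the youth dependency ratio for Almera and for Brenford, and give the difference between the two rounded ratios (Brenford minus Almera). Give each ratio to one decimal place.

Almera: 36.0
Brenford: 17.6
Difference: -18.4

Almera: 29.7 / 82.4 × 100 = 36.0
Brenford: 1.9 / 10.8 × 100 = 17.6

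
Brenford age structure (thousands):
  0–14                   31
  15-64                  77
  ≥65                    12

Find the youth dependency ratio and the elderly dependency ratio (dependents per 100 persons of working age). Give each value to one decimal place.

Youth dependency ratio = 31 / 77 × 100 = 40.3
Old-age dependency ratio = 12 / 77 × 100 = 15.6

Youth dependency ratio: 40.3
Old-age dependency ratio: 15.6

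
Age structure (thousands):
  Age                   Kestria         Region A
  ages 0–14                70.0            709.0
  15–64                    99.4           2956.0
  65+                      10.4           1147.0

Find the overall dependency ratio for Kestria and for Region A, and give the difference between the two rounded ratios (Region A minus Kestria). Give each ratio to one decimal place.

Kestria: 80.9
Region A: 62.8
Difference: -18.1

Kestria: (70.0 + 10.4) / 99.4 × 100 = 80.4 / 99.4 × 100 = 80.9
Region A: (709.0 + 1147.0) / 2956.0 × 100 = 1856.0 / 2956.0 × 100 = 62.8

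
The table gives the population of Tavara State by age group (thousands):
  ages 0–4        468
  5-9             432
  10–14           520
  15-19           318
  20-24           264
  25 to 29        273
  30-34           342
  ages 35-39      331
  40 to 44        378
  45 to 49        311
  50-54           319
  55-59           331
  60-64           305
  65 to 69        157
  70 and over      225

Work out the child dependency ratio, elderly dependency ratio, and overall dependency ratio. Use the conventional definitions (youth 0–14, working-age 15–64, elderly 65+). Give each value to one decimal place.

0–14: 468 + 432 + 520 = 1,420
15–64: 318 + 264 + 273 + 342 + 331 + 378 + 311 + 319 + 331 + 305 = 3,172
65+: 157 + 225 = 382
Youth dependency ratio = 1,420 / 3,172 × 100 = 44.8
Old-age dependency ratio = 382 / 3,172 × 100 = 12.0
Total dependency ratio = (1,420 + 382) / 3,172 × 100 = 1,802 / 3,172 × 100 = 56.8

Youth dependency ratio: 44.8
Old-age dependency ratio: 12.0
Total dependency ratio: 56.8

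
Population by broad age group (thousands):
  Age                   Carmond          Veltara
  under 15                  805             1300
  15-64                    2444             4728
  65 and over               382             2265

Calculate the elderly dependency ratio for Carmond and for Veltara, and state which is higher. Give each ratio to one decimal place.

Carmond: 15.6
Veltara: 47.9
Higher: Veltara

Carmond: 382 / 2444 × 100 = 15.6
Veltara: 2265 / 4728 × 100 = 47.9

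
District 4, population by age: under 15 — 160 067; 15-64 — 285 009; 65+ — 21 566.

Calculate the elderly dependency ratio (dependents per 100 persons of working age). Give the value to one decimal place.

Old-age dependency ratio: 7.6

Old-age dependency ratio = 21 566 / 285 009 × 100 = 7.6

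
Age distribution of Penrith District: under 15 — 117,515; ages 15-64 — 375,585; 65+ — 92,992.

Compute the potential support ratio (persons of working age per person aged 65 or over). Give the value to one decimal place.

Potential support ratio: 4.0

Potential support ratio = 375,585 / 92,992 = 4.0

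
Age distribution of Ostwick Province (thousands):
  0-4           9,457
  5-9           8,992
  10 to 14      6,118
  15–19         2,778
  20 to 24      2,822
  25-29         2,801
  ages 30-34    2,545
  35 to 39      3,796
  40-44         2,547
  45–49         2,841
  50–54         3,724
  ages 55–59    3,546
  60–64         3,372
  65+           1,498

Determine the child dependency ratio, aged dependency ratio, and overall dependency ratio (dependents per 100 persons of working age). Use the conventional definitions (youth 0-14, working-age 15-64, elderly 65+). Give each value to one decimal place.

0–14: 9,457 + 8,992 + 6,118 = 24,567
15–64: 2,778 + 2,822 + 2,801 + 2,545 + 3,796 + 2,547 + 2,841 + 3,724 + 3,546 + 3,372 = 30,772
65+: 1,498
Youth dependency ratio = 24,567 / 30,772 × 100 = 79.8
Old-age dependency ratio = 1,498 / 30,772 × 100 = 4.9
Total dependency ratio = (24,567 + 1,498) / 30,772 × 100 = 26,065 / 30,772 × 100 = 84.7

Youth dependency ratio: 79.8
Old-age dependency ratio: 4.9
Total dependency ratio: 84.7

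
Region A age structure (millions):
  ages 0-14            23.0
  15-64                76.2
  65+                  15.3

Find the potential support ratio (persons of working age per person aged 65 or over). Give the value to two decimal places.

Potential support ratio: 4.98

Potential support ratio = 76.2 / 15.3 = 4.98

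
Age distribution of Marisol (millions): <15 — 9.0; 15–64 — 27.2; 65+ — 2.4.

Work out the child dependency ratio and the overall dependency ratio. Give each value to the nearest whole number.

Youth dependency ratio: 33
Total dependency ratio: 42

Youth dependency ratio = 9.0 / 27.2 × 100 = 33
Total dependency ratio = (9.0 + 2.4) / 27.2 × 100 = 11.4 / 27.2 × 100 = 42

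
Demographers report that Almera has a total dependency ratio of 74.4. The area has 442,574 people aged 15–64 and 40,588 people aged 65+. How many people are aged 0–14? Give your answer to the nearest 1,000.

Aged 0–14: 289,000

Total dependency ratio = (youth + elderly) / working-age × 100
74.4 = (Y + 40,588) / 442,574 × 100
⇒ 289,000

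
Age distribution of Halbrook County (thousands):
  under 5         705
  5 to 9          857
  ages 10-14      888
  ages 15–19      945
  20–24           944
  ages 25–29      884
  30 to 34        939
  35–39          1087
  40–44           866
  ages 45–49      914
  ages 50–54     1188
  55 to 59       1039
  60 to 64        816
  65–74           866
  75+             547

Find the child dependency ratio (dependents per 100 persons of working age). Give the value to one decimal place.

Youth dependency ratio: 25.5

0–14: 705 + 857 + 888 = 2450
15–64: 945 + 944 + 884 + 939 + 1087 + 866 + 914 + 1188 + 1039 + 816 = 9622
65+: 866 + 547 = 1413
Youth dependency ratio = 2450 / 9622 × 100 = 25.5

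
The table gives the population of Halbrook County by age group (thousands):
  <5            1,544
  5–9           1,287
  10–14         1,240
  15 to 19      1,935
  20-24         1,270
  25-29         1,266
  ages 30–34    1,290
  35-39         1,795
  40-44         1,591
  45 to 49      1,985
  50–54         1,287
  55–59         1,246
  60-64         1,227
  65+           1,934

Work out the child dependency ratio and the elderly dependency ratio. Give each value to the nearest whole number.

0–14: 1,544 + 1,287 + 1,240 = 4,071
15–64: 1,935 + 1,270 + 1,266 + 1,290 + 1,795 + 1,591 + 1,985 + 1,287 + 1,246 + 1,227 = 14,892
65+: 1,934
Youth dependency ratio = 4,071 / 14,892 × 100 = 27
Old-age dependency ratio = 1,934 / 14,892 × 100 = 13

Youth dependency ratio: 27
Old-age dependency ratio: 13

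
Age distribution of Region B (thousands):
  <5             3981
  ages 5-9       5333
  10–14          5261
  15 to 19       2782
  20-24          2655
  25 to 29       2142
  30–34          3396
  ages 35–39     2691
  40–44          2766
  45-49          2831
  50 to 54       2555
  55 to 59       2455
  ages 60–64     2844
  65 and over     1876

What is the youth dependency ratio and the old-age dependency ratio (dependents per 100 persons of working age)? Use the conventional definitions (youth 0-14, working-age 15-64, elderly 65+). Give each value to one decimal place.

0–14: 3981 + 5333 + 5261 = 14575
15–64: 2782 + 2655 + 2142 + 3396 + 2691 + 2766 + 2831 + 2555 + 2455 + 2844 = 27117
65+: 1876
Youth dependency ratio = 14575 / 27117 × 100 = 53.7
Old-age dependency ratio = 1876 / 27117 × 100 = 6.9

Youth dependency ratio: 53.7
Old-age dependency ratio: 6.9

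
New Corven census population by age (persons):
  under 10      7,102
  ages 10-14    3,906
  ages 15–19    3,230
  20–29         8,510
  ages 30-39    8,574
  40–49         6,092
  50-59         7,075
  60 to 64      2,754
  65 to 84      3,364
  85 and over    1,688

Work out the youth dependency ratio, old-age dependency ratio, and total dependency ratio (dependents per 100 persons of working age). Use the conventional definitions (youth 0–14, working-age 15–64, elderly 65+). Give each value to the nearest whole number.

0–14: 7,102 + 3,906 = 11,008
15–64: 3,230 + 8,510 + 8,574 + 6,092 + 7,075 + 2,754 = 36,235
65+: 3,364 + 1,688 = 5,052
Youth dependency ratio = 11,008 / 36,235 × 100 = 30
Old-age dependency ratio = 5,052 / 36,235 × 100 = 14
Total dependency ratio = (11,008 + 5,052) / 36,235 × 100 = 16,060 / 36,235 × 100 = 44

Youth dependency ratio: 30
Old-age dependency ratio: 14
Total dependency ratio: 44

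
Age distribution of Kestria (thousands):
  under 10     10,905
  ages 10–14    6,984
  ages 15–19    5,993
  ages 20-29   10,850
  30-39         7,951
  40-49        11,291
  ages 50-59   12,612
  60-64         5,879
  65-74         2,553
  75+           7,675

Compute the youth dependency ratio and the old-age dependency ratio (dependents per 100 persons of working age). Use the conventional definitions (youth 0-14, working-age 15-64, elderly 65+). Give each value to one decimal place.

Youth dependency ratio: 32.8
Old-age dependency ratio: 18.7

0–14: 10,905 + 6,984 = 17,889
15–64: 5,993 + 10,850 + 7,951 + 11,291 + 12,612 + 5,879 = 54,576
65+: 2,553 + 7,675 = 10,228
Youth dependency ratio = 17,889 / 54,576 × 100 = 32.8
Old-age dependency ratio = 10,228 / 54,576 × 100 = 18.7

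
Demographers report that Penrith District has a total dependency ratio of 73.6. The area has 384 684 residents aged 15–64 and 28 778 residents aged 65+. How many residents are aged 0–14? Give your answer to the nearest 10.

Aged 0–14: 254 350

Total dependency ratio = (youth + elderly) / working-age × 100
73.6 = (Y + 28 778) / 384 684 × 100
⇒ 254 350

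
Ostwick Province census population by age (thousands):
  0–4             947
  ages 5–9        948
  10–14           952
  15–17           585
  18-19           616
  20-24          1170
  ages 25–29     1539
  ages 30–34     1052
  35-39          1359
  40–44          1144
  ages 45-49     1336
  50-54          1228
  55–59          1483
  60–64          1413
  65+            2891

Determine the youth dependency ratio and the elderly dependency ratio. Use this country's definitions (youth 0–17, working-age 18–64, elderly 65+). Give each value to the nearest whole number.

Youth dependency ratio: 28
Old-age dependency ratio: 23

0–17: 947 + 948 + 952 + 585 = 3432
18–64: 616 + 1170 + 1539 + 1052 + 1359 + 1144 + 1336 + 1228 + 1483 + 1413 = 12340
65+: 2891
Youth dependency ratio = 3432 / 12340 × 100 = 28
Old-age dependency ratio = 2891 / 12340 × 100 = 23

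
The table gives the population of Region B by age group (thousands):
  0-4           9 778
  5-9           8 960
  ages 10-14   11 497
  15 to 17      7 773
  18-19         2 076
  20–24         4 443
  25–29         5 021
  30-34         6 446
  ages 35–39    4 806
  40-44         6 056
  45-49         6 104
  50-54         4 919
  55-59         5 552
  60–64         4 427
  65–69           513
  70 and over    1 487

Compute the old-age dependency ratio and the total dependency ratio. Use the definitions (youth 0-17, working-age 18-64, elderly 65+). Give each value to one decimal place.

0–17: 9 778 + 8 960 + 11 497 + 7 773 = 38 008
18–64: 2 076 + 4 443 + 5 021 + 6 446 + 4 806 + 6 056 + 6 104 + 4 919 + 5 552 + 4 427 = 49 850
65+: 513 + 1 487 = 2 000
Old-age dependency ratio = 2 000 / 49 850 × 100 = 4.0
Total dependency ratio = (38 008 + 2 000) / 49 850 × 100 = 40 008 / 49 850 × 100 = 80.3

Old-age dependency ratio: 4.0
Total dependency ratio: 80.3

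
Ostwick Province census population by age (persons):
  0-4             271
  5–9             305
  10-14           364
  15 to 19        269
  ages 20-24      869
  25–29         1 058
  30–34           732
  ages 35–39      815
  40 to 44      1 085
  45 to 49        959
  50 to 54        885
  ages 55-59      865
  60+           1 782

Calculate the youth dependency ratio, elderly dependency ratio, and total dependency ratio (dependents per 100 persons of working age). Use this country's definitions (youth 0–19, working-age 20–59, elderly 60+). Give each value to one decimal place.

0–19: 271 + 305 + 364 + 269 = 1 209
20–59: 869 + 1 058 + 732 + 815 + 1 085 + 959 + 885 + 865 = 7 268
60+: 1 782
Youth dependency ratio = 1 209 / 7 268 × 100 = 16.6
Old-age dependency ratio = 1 782 / 7 268 × 100 = 24.5
Total dependency ratio = (1 209 + 1 782) / 7 268 × 100 = 2 991 / 7 268 × 100 = 41.2

Youth dependency ratio: 16.6
Old-age dependency ratio: 24.5
Total dependency ratio: 41.2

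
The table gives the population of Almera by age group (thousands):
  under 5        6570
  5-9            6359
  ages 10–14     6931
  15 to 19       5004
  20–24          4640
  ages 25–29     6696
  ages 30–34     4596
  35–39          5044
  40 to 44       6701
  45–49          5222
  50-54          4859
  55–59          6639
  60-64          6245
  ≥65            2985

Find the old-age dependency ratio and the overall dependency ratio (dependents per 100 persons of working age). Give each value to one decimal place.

Old-age dependency ratio: 5.4
Total dependency ratio: 41.1

0–14: 6570 + 6359 + 6931 = 19860
15–64: 5004 + 4640 + 6696 + 4596 + 5044 + 6701 + 5222 + 4859 + 6639 + 6245 = 55646
65+: 2985
Old-age dependency ratio = 2985 / 55646 × 100 = 5.4
Total dependency ratio = (19860 + 2985) / 55646 × 100 = 22845 / 55646 × 100 = 41.1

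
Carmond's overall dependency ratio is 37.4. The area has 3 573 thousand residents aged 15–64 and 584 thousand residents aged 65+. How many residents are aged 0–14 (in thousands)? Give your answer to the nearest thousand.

Aged 0–14: 752

Total dependency ratio = (youth + elderly) / working-age × 100
37.4 = (Y + 584) / 3 573 × 100
⇒ 752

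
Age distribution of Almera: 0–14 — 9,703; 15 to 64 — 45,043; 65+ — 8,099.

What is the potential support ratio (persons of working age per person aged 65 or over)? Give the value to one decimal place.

Potential support ratio: 5.6

Potential support ratio = 45,043 / 8,099 = 5.6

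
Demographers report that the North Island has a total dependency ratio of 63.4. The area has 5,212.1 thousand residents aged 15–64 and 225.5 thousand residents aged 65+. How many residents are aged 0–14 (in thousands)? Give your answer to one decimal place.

Aged 0–14: 3,079.0

Total dependency ratio = (youth + elderly) / working-age × 100
63.4 = (Y + 225.5) / 5,212.1 × 100
⇒ 3,079.0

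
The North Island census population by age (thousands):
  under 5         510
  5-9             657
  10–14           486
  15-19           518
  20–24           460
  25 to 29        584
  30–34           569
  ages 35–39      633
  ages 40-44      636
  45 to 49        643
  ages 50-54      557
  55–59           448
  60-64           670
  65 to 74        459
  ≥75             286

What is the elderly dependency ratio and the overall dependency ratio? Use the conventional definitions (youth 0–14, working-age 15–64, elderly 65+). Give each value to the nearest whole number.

0–14: 510 + 657 + 486 = 1,653
15–64: 518 + 460 + 584 + 569 + 633 + 636 + 643 + 557 + 448 + 670 = 5,718
65+: 459 + 286 = 745
Old-age dependency ratio = 745 / 5,718 × 100 = 13
Total dependency ratio = (1,653 + 745) / 5,718 × 100 = 2,398 / 5,718 × 100 = 42

Old-age dependency ratio: 13
Total dependency ratio: 42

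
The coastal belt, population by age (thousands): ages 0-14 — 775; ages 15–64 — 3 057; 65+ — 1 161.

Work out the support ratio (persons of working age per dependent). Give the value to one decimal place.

Support ratio: 1.6

Support ratio = 3 057 / (775 + 1 161) = 3 057 / 1 936 = 1.6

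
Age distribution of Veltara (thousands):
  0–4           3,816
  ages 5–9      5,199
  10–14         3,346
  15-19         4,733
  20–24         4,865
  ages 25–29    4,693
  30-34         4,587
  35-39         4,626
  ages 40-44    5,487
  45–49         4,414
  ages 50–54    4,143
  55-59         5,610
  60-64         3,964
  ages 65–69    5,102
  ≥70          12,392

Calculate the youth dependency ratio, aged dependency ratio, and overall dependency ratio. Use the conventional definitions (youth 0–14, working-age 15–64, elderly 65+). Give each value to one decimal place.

0–14: 3,816 + 5,199 + 3,346 = 12,361
15–64: 4,733 + 4,865 + 4,693 + 4,587 + 4,626 + 5,487 + 4,414 + 4,143 + 5,610 + 3,964 = 47,122
65+: 5,102 + 12,392 = 17,494
Youth dependency ratio = 12,361 / 47,122 × 100 = 26.2
Old-age dependency ratio = 17,494 / 47,122 × 100 = 37.1
Total dependency ratio = (12,361 + 17,494) / 47,122 × 100 = 29,855 / 47,122 × 100 = 63.4

Youth dependency ratio: 26.2
Old-age dependency ratio: 37.1
Total dependency ratio: 63.4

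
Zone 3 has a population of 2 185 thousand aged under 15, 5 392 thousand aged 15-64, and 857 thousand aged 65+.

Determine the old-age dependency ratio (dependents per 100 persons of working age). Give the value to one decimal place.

Old-age dependency ratio = 857 / 5 392 × 100 = 15.9

Old-age dependency ratio: 15.9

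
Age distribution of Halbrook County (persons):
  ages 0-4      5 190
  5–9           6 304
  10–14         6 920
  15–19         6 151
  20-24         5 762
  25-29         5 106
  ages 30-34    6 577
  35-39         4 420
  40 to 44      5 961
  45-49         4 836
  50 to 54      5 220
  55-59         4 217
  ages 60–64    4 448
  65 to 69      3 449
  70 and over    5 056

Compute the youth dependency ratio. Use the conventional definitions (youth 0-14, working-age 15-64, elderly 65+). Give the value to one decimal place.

0–14: 5 190 + 6 304 + 6 920 = 18 414
15–64: 6 151 + 5 762 + 5 106 + 6 577 + 4 420 + 5 961 + 4 836 + 5 220 + 4 217 + 4 448 = 52 698
65+: 3 449 + 5 056 = 8 505
Youth dependency ratio = 18 414 / 52 698 × 100 = 34.9

Youth dependency ratio: 34.9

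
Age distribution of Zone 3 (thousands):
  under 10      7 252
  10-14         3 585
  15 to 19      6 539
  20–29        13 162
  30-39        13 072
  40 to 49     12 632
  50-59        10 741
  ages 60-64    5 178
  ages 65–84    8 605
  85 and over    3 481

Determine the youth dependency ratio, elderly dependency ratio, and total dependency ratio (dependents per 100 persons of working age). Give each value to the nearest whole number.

Youth dependency ratio: 18
Old-age dependency ratio: 20
Total dependency ratio: 37

0–14: 7 252 + 3 585 = 10 837
15–64: 6 539 + 13 162 + 13 072 + 12 632 + 10 741 + 5 178 = 61 324
65+: 8 605 + 3 481 = 12 086
Youth dependency ratio = 10 837 / 61 324 × 100 = 18
Old-age dependency ratio = 12 086 / 61 324 × 100 = 20
Total dependency ratio = (10 837 + 12 086) / 61 324 × 100 = 22 923 / 61 324 × 100 = 37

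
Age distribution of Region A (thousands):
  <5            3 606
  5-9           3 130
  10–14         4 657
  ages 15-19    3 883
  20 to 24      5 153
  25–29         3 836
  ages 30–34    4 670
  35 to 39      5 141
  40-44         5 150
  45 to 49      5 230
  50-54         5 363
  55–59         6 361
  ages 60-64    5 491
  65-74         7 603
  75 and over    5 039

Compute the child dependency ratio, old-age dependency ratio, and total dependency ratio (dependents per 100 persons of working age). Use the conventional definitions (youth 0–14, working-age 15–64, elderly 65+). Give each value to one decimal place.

0–14: 3 606 + 3 130 + 4 657 = 11 393
15–64: 3 883 + 5 153 + 3 836 + 4 670 + 5 141 + 5 150 + 5 230 + 5 363 + 6 361 + 5 491 = 50 278
65+: 7 603 + 5 039 = 12 642
Youth dependency ratio = 11 393 / 50 278 × 100 = 22.7
Old-age dependency ratio = 12 642 / 50 278 × 100 = 25.1
Total dependency ratio = (11 393 + 12 642) / 50 278 × 100 = 24 035 / 50 278 × 100 = 47.8

Youth dependency ratio: 22.7
Old-age dependency ratio: 25.1
Total dependency ratio: 47.8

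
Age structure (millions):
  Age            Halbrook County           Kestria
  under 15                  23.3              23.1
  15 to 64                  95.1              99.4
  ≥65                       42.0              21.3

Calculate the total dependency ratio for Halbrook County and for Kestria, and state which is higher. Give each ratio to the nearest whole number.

Halbrook County: 69
Kestria: 45
Higher: Halbrook County

Halbrook County: (23.3 + 42.0) / 95.1 × 100 = 65.3 / 95.1 × 100 = 69
Kestria: (23.1 + 21.3) / 99.4 × 100 = 44.4 / 99.4 × 100 = 45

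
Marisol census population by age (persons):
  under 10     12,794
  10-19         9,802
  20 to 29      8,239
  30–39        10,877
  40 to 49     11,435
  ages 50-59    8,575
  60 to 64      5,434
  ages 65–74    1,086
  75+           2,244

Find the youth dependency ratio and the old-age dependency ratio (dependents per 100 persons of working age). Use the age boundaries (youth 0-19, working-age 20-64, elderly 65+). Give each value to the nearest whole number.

Youth dependency ratio: 51
Old-age dependency ratio: 7

0–19: 12,794 + 9,802 = 22,596
20–64: 8,239 + 10,877 + 11,435 + 8,575 + 5,434 = 44,560
65+: 1,086 + 2,244 = 3,330
Youth dependency ratio = 22,596 / 44,560 × 100 = 51
Old-age dependency ratio = 3,330 / 44,560 × 100 = 7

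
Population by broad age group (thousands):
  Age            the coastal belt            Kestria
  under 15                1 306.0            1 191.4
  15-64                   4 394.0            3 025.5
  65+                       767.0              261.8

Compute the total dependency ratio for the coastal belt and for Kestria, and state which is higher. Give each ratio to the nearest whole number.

the coastal belt: (1 306.0 + 767.0) / 4 394.0 × 100 = 2 073.0 / 4 394.0 × 100 = 47
Kestria: (1 191.4 + 261.8) / 3 025.5 × 100 = 1 453.2 / 3 025.5 × 100 = 48

the coastal belt: 47
Kestria: 48
Higher: Kestria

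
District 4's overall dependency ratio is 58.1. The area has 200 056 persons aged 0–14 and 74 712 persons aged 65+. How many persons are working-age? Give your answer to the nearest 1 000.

Total dependency ratio = (youth + elderly) / working-age × 100
58.1 = (200 056 + 74 712) / W × 100
⇒ 473 000

Working-age: 473 000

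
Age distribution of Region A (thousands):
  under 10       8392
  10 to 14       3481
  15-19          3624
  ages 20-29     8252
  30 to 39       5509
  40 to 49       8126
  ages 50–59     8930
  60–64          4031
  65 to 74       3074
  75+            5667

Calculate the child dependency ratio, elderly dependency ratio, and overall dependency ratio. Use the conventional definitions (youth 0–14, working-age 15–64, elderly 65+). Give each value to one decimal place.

Youth dependency ratio: 30.9
Old-age dependency ratio: 22.7
Total dependency ratio: 53.6

0–14: 8392 + 3481 = 11873
15–64: 3624 + 8252 + 5509 + 8126 + 8930 + 4031 = 38472
65+: 3074 + 5667 = 8741
Youth dependency ratio = 11873 / 38472 × 100 = 30.9
Old-age dependency ratio = 8741 / 38472 × 100 = 22.7
Total dependency ratio = (11873 + 8741) / 38472 × 100 = 20614 / 38472 × 100 = 53.6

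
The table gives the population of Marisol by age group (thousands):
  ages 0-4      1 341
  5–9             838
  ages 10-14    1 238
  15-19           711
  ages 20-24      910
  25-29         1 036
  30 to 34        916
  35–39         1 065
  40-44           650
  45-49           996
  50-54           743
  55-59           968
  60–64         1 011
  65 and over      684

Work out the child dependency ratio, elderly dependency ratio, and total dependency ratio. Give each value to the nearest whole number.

0–14: 1 341 + 838 + 1 238 = 3 417
15–64: 711 + 910 + 1 036 + 916 + 1 065 + 650 + 996 + 743 + 968 + 1 011 = 9 006
65+: 684
Youth dependency ratio = 3 417 / 9 006 × 100 = 38
Old-age dependency ratio = 684 / 9 006 × 100 = 8
Total dependency ratio = (3 417 + 684) / 9 006 × 100 = 4 101 / 9 006 × 100 = 46

Youth dependency ratio: 38
Old-age dependency ratio: 8
Total dependency ratio: 46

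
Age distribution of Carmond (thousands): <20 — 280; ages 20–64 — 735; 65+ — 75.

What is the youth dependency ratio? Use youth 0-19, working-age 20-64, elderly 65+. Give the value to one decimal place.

Youth dependency ratio = 280 / 735 × 100 = 38.1

Youth dependency ratio: 38.1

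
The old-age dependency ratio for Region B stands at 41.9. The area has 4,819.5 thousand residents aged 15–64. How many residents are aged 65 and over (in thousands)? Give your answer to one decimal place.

Old-age dependency ratio = elderly / working-age × 100
41.9 = E / 4,819.5 × 100
⇒ 2,019.4

Aged 65 and over: 2,019.4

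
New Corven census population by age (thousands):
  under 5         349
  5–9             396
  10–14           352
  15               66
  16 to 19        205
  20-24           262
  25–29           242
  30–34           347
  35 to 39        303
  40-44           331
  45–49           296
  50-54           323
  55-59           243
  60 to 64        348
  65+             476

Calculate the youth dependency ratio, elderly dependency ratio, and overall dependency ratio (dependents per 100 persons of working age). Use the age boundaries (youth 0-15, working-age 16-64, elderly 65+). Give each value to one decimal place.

0–15: 349 + 396 + 352 + 66 = 1,163
16–64: 205 + 262 + 242 + 347 + 303 + 331 + 296 + 323 + 243 + 348 = 2,900
65+: 476
Youth dependency ratio = 1,163 / 2,900 × 100 = 40.1
Old-age dependency ratio = 476 / 2,900 × 100 = 16.4
Total dependency ratio = (1,163 + 476) / 2,900 × 100 = 1,639 / 2,900 × 100 = 56.5

Youth dependency ratio: 40.1
Old-age dependency ratio: 16.4
Total dependency ratio: 56.5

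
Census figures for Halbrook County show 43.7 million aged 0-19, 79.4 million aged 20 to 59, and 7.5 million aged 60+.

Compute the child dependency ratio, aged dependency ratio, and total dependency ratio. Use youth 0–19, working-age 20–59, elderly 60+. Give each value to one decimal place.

Youth dependency ratio = 43.7 / 79.4 × 100 = 55.0
Old-age dependency ratio = 7.5 / 79.4 × 100 = 9.4
Total dependency ratio = (43.7 + 7.5) / 79.4 × 100 = 51.2 / 79.4 × 100 = 64.5

Youth dependency ratio: 55.0
Old-age dependency ratio: 9.4
Total dependency ratio: 64.5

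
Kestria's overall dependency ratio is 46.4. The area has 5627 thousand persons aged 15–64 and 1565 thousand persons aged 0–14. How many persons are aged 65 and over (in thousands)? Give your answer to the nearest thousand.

Aged 65 and over: 1046

Total dependency ratio = (youth + elderly) / working-age × 100
46.4 = (1565 + E) / 5627 × 100
⇒ 1046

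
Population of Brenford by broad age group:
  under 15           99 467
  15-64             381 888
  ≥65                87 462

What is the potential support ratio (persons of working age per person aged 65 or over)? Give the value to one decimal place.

Potential support ratio: 4.4

Potential support ratio = 381 888 / 87 462 = 4.4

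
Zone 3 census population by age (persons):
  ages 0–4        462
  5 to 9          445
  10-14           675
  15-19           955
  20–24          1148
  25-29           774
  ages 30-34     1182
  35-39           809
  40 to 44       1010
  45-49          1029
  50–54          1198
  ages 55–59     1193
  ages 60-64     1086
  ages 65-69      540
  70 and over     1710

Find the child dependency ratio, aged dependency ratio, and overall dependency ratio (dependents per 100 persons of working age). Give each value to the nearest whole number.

0–14: 462 + 445 + 675 = 1582
15–64: 955 + 1148 + 774 + 1182 + 809 + 1010 + 1029 + 1198 + 1193 + 1086 = 10384
65+: 540 + 1710 = 2250
Youth dependency ratio = 1582 / 10384 × 100 = 15
Old-age dependency ratio = 2250 / 10384 × 100 = 22
Total dependency ratio = (1582 + 2250) / 10384 × 100 = 3832 / 10384 × 100 = 37

Youth dependency ratio: 15
Old-age dependency ratio: 22
Total dependency ratio: 37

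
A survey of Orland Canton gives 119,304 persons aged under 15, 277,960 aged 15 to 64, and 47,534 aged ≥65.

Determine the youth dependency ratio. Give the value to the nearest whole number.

Youth dependency ratio = 119,304 / 277,960 × 100 = 43

Youth dependency ratio: 43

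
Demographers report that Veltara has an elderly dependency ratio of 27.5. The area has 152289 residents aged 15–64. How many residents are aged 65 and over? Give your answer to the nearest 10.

Old-age dependency ratio = elderly / working-age × 100
27.5 = E / 152289 × 100
⇒ 41880

Aged 65 and over: 41880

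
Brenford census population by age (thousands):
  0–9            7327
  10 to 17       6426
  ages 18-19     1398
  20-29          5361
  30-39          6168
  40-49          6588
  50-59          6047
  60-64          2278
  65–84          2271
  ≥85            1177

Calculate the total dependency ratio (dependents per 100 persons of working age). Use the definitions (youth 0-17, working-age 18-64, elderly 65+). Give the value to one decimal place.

0–17: 7327 + 6426 = 13753
18–64: 1398 + 5361 + 6168 + 6588 + 6047 + 2278 = 27840
65+: 2271 + 1177 = 3448
Total dependency ratio = (13753 + 3448) / 27840 × 100 = 17201 / 27840 × 100 = 61.8

Total dependency ratio: 61.8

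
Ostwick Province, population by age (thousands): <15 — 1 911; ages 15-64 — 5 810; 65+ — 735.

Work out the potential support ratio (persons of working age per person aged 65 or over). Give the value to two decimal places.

Potential support ratio: 7.90

Potential support ratio = 5 810 / 735 = 7.90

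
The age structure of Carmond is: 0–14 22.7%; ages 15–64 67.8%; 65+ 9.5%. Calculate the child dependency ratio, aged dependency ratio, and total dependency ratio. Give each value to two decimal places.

Youth dependency ratio: 33.48
Old-age dependency ratio: 14.01
Total dependency ratio: 47.49

Youth dependency ratio = 22.7 / 67.8 × 100 = 33.48
Old-age dependency ratio = 9.5 / 67.8 × 100 = 14.01
Total dependency ratio = (22.7 + 9.5) / 67.8 × 100 = 32.2 / 67.8 × 100 = 47.49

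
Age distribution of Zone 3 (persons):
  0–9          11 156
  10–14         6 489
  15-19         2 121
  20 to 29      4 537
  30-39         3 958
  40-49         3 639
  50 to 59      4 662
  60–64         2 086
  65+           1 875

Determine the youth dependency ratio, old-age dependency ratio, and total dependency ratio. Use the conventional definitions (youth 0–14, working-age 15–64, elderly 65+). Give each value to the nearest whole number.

0–14: 11 156 + 6 489 = 17 645
15–64: 2 121 + 4 537 + 3 958 + 3 639 + 4 662 + 2 086 = 21 003
65+: 1 875
Youth dependency ratio = 17 645 / 21 003 × 100 = 84
Old-age dependency ratio = 1 875 / 21 003 × 100 = 9
Total dependency ratio = (17 645 + 1 875) / 21 003 × 100 = 19 520 / 21 003 × 100 = 93

Youth dependency ratio: 84
Old-age dependency ratio: 9
Total dependency ratio: 93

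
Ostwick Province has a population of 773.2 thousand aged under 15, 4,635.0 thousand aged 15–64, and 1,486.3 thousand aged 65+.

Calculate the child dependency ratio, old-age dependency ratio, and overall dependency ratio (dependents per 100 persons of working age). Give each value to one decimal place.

Youth dependency ratio = 773.2 / 4,635.0 × 100 = 16.7
Old-age dependency ratio = 1,486.3 / 4,635.0 × 100 = 32.1
Total dependency ratio = (773.2 + 1,486.3) / 4,635.0 × 100 = 2,259.5 / 4,635.0 × 100 = 48.7

Youth dependency ratio: 16.7
Old-age dependency ratio: 32.1
Total dependency ratio: 48.7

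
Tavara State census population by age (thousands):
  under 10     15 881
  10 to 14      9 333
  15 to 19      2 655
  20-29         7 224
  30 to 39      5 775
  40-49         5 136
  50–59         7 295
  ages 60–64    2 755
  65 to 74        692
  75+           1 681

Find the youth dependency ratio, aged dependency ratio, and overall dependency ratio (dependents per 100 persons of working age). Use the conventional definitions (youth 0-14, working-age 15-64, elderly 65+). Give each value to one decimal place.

Youth dependency ratio: 81.8
Old-age dependency ratio: 7.7
Total dependency ratio: 89.5

0–14: 15 881 + 9 333 = 25 214
15–64: 2 655 + 7 224 + 5 775 + 5 136 + 7 295 + 2 755 = 30 840
65+: 692 + 1 681 = 2 373
Youth dependency ratio = 25 214 / 30 840 × 100 = 81.8
Old-age dependency ratio = 2 373 / 30 840 × 100 = 7.7
Total dependency ratio = (25 214 + 2 373) / 30 840 × 100 = 27 587 / 30 840 × 100 = 89.5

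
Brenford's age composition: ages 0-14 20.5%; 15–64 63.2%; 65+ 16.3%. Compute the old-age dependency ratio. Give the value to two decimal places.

Old-age dependency ratio = 16.3 / 63.2 × 100 = 25.79

Old-age dependency ratio: 25.79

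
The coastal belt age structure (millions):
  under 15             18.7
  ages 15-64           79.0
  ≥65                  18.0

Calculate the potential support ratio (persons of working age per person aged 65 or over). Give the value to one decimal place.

Potential support ratio: 4.4

Potential support ratio = 79.0 / 18.0 = 4.4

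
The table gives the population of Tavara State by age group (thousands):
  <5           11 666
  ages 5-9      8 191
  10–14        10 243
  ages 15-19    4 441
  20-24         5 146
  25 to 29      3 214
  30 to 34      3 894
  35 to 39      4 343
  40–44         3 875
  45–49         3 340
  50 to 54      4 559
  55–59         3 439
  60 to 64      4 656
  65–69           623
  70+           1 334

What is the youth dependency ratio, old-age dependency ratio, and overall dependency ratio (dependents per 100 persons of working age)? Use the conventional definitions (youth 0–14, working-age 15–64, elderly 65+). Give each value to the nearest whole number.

0–14: 11 666 + 8 191 + 10 243 = 30 100
15–64: 4 441 + 5 146 + 3 214 + 3 894 + 4 343 + 3 875 + 3 340 + 4 559 + 3 439 + 4 656 = 40 907
65+: 623 + 1 334 = 1 957
Youth dependency ratio = 30 100 / 40 907 × 100 = 74
Old-age dependency ratio = 1 957 / 40 907 × 100 = 5
Total dependency ratio = (30 100 + 1 957) / 40 907 × 100 = 32 057 / 40 907 × 100 = 78

Youth dependency ratio: 74
Old-age dependency ratio: 5
Total dependency ratio: 78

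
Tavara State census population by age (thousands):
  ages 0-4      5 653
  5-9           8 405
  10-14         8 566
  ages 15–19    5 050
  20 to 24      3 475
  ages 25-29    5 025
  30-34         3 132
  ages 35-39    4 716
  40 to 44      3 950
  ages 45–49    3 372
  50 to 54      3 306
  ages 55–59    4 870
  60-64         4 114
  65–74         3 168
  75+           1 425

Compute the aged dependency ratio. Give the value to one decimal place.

0–14: 5 653 + 8 405 + 8 566 = 22 624
15–64: 5 050 + 3 475 + 5 025 + 3 132 + 4 716 + 3 950 + 3 372 + 3 306 + 4 870 + 4 114 = 41 010
65+: 3 168 + 1 425 = 4 593
Old-age dependency ratio = 4 593 / 41 010 × 100 = 11.2

Old-age dependency ratio: 11.2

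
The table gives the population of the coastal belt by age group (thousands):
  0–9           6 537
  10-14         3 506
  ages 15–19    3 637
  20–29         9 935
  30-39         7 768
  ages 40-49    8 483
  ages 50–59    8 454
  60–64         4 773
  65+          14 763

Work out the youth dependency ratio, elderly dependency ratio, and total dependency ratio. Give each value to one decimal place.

Youth dependency ratio: 23.3
Old-age dependency ratio: 34.3
Total dependency ratio: 57.6

0–14: 6 537 + 3 506 = 10 043
15–64: 3 637 + 9 935 + 7 768 + 8 483 + 8 454 + 4 773 = 43 050
65+: 14 763
Youth dependency ratio = 10 043 / 43 050 × 100 = 23.3
Old-age dependency ratio = 14 763 / 43 050 × 100 = 34.3
Total dependency ratio = (10 043 + 14 763) / 43 050 × 100 = 24 806 / 43 050 × 100 = 57.6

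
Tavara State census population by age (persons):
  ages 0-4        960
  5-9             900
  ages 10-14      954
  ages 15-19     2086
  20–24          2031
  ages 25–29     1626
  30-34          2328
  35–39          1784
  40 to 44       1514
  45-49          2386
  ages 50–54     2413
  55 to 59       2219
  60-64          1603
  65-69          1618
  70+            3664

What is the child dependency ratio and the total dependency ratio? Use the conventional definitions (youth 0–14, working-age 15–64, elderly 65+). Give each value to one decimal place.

0–14: 960 + 900 + 954 = 2814
15–64: 2086 + 2031 + 1626 + 2328 + 1784 + 1514 + 2386 + 2413 + 2219 + 1603 = 19990
65+: 1618 + 3664 = 5282
Youth dependency ratio = 2814 / 19990 × 100 = 14.1
Total dependency ratio = (2814 + 5282) / 19990 × 100 = 8096 / 19990 × 100 = 40.5

Youth dependency ratio: 14.1
Total dependency ratio: 40.5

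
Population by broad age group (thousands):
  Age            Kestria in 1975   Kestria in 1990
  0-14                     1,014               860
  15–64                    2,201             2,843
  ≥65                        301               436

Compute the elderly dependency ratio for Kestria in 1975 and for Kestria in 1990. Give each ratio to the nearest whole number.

Kestria in 1975: 14
Kestria in 1990: 15

Kestria in 1975: 301 / 2,201 × 100 = 14
Kestria in 1990: 436 / 2,843 × 100 = 15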